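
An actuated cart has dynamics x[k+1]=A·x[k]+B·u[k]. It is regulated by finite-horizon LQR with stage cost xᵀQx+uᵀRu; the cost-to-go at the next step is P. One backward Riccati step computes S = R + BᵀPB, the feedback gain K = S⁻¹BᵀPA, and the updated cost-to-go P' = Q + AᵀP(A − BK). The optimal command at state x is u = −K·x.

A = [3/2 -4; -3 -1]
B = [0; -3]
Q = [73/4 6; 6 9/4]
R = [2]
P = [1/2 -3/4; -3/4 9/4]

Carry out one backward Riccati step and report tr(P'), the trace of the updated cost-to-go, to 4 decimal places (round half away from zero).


27.5625

BᵀP = [2.2500 -6.7500]
S = R + BᵀPB = [2] + [20.2500] = [22.2500]
BᵀPA = [23.6250 -2.2500]
K = S⁻¹·BᵀPA = [1.0618 -0.1011]
A−BK = [1.5000 -4.0000; 0.1854 -1.3034]
AᵀP(A−BK) = [3.0400 -1.7360; -1.7360 4.0225]
P' = Q + AᵀP(A−BK) = [21.2900 4.2640; 4.2640 6.2725]
tr(P') = 27.5625


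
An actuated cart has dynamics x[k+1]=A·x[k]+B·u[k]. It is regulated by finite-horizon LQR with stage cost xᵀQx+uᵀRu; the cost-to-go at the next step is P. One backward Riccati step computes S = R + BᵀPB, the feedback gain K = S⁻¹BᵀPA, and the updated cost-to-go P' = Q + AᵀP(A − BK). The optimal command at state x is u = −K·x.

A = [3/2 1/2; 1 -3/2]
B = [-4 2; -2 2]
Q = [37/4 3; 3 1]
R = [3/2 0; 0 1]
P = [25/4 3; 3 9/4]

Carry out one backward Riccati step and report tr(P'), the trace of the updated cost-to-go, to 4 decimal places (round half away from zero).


BᵀP = [-31.0000 -16.5000; 18.5000 10.5000]
S = R + BᵀPB = [3/2 0; 0 1] + [157.0000 -95.0000; -95.0000 58.0000] = [158.5000 -95.0000; -95.0000 59.0000]
BᵀPA = [-63.0000 9.2500; 38.2500 -6.5000]
K = S⁻¹·BᵀPA = [-0.2550 -0.2198; 0.2377 -0.4640]
A−BK = [0.0046 0.5490; 0.0145 -1.0115]
AᵀP(A−BK) = [0.1551 -0.0336; -0.0336 1.1417]
P' = Q + AᵀP(A−BK) = [9.4051 2.9664; 2.9664 2.1417]
tr(P') = 11.5467

11.5467


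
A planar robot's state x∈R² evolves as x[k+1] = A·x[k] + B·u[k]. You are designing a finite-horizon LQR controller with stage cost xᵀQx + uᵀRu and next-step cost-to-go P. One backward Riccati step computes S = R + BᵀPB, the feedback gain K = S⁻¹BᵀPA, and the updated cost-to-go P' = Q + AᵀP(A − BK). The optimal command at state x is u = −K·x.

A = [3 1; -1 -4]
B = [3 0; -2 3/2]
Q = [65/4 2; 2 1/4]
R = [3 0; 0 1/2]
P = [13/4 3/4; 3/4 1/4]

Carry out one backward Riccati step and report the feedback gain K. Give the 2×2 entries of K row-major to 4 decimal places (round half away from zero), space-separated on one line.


BᵀP = [8.2500 1.7500; 1.1250 0.3750]
S = R + BᵀPB = [3 0; 0 1/2] + [21.2500 2.6250; 2.6250 0.5625] = [24.2500 2.6250; 2.6250 1.0625]
BᵀPA = [23.0000 1.2500; 3.0000 -0.3750]
K = S⁻¹·BᵀPA = [0.8775 0.1225; 0.6556 -0.6556]
A−BK = [0.3675 0.6325; -0.2285 -2.7715]
AᵀP(A−BK) = [2.8510 0.1490; 0.1490 0.8510]
P' = Q + AᵀP(A−BK) = [19.1010 2.1490; 2.1490 1.1010]
tr(P') = 20.2020

0.8775 0.1225 0.6556 -0.6556


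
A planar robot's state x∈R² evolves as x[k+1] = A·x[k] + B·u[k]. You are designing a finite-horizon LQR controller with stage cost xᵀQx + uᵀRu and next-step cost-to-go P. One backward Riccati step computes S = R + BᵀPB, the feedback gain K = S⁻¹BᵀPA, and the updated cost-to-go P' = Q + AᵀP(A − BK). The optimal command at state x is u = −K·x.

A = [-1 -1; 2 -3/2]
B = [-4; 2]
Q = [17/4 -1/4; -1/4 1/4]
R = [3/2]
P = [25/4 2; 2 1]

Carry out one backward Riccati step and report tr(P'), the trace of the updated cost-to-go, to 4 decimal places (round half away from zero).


7.9031

BᵀP = [-21.0000 -6.0000]
S = R + BᵀPB = [3/2] + [72.0000] = [73.5000]
BᵀPA = [9.0000 30.0000]
K = S⁻¹·BᵀPA = [0.1224 0.4082]
A−BK = [-0.5102 0.6327; 1.7551 -2.3163]
AᵀP(A−BK) = [1.1480 -1.4235; -1.4235 2.2551]
P' = Q + AᵀP(A−BK) = [5.3980 -1.6735; -1.6735 2.5051]
tr(P') = 7.9031


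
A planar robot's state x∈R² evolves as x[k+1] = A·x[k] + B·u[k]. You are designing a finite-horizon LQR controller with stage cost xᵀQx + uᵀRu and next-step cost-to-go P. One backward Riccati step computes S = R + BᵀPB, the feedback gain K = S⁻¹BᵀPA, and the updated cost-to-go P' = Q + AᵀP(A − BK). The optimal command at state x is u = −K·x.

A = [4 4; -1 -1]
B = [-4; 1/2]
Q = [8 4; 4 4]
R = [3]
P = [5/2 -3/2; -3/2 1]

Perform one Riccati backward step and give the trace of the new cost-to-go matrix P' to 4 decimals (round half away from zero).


18.4975

BᵀP = [-10.7500 6.5000]
S = R + BᵀPB = [3] + [46.2500] = [49.2500]
BᵀPA = [-49.5000 -49.5000]
K = S⁻¹·BᵀPA = [-1.0051 -1.0051]
A−BK = [-0.0203 -0.0203; -0.4975 -0.4975]
AᵀP(A−BK) = [3.2487 3.2487; 3.2487 3.2487]
P' = Q + AᵀP(A−BK) = [11.2487 7.2487; 7.2487 7.2487]
tr(P') = 18.4975


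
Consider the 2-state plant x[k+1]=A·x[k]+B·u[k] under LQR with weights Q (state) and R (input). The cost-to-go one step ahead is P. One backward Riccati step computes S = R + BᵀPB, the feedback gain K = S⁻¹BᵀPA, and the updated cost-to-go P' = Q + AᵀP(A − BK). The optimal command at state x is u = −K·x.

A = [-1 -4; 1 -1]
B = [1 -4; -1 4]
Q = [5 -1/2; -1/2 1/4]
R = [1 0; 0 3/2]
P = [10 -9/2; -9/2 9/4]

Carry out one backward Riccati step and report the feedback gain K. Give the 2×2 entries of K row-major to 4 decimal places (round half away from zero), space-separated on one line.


-0.0854 -0.2059 0.2277 0.5490

BᵀP = [14.5000 -6.7500; -58.0000 27.0000]
S = R + BᵀPB = [1 0; 0 3/2] + [21.2500 -85.0000; -85.0000 340.0000] = [22.2500 -85.0000; -85.0000 341.5000]
BᵀPA = [-21.2500 -51.2500; 85.0000 205.0000]
K = S⁻¹·BᵀPA = [-0.0854 -0.2059; 0.2277 0.5490]
A−BK = [-0.0040 -1.5979; 0.0040 -3.4021]
AᵀP(A−BK) = [0.0854 0.2059; 0.2059 3.1436]
P' = Q + AᵀP(A−BK) = [5.0854 -0.2941; -0.2941 3.3936]
tr(P') = 8.4790


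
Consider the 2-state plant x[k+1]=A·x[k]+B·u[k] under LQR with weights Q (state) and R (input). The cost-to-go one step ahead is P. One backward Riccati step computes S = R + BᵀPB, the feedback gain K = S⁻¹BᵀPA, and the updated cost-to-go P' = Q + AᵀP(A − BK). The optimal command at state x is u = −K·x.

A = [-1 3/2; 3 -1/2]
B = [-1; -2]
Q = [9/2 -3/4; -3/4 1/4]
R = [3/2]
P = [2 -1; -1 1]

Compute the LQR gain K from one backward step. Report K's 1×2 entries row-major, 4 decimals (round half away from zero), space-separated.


BᵀP = [0.0000 -1.0000]
S = R + BᵀPB = [3/2] + [2.0000] = [3.5000]
BᵀPA = [-3.0000 0.5000]
K = S⁻¹·BᵀPA = [-0.8571 0.1429]
A−BK = [-1.8571 1.6429; 1.2857 -0.2143]
AᵀP(A−BK) = [14.4286 -9.0714; -9.0714 6.1786]
P' = Q + AᵀP(A−BK) = [18.9286 -9.8214; -9.8214 6.4286]
tr(P') = 25.3571

-0.8571 0.1429


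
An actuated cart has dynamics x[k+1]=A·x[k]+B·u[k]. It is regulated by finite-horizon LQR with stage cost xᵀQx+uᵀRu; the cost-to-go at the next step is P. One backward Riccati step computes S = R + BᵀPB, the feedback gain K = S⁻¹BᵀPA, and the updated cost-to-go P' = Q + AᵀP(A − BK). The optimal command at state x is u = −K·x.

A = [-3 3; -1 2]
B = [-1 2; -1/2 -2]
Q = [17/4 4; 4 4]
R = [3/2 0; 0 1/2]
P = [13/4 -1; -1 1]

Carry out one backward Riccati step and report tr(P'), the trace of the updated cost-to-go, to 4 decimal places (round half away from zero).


BᵀP = [-2.7500 0.5000; 8.5000 -4.0000]
S = R + BᵀPB = [3/2 0; 0 1/2] + [2.5000 -6.5000; -6.5000 25.0000] = [4.0000 -6.5000; -6.5000 25.5000]
BᵀPA = [7.7500 -7.2500; -21.5000 17.5000]
K = S⁻¹·BᵀPA = [0.9686 -1.1904; -0.5962 0.3828]
A−BK = [-0.8389 1.0439; -1.7082 2.1705]
AᵀP(A−BK) = [3.9242 -4.7934; -4.7934 5.9200]
P' = Q + AᵀP(A−BK) = [8.1742 -0.7934; -0.7934 9.9200]
tr(P') = 18.0941

18.0941


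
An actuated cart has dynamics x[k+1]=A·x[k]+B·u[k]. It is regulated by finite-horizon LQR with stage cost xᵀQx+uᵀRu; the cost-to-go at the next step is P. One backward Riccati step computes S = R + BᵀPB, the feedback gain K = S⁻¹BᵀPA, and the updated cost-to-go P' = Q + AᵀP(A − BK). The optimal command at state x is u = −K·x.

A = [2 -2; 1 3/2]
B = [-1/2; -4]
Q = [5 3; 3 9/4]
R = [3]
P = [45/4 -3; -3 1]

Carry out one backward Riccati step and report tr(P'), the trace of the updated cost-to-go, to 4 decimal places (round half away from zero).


BᵀP = [6.3750 -2.5000]
S = R + BᵀPB = [3] + [6.8125] = [9.8125]
BᵀPA = [10.2500 -16.5000]
K = S⁻¹·BᵀPA = [1.0446 -1.6815]
A−BK = [2.5223 -2.8408; 5.1783 -5.2261]
AᵀP(A−BK) = [23.2930 -29.2643; -29.2643 37.5048]
P' = Q + AᵀP(A−BK) = [28.2930 -26.2643; -26.2643 39.7548]
tr(P') = 68.0478

68.0478


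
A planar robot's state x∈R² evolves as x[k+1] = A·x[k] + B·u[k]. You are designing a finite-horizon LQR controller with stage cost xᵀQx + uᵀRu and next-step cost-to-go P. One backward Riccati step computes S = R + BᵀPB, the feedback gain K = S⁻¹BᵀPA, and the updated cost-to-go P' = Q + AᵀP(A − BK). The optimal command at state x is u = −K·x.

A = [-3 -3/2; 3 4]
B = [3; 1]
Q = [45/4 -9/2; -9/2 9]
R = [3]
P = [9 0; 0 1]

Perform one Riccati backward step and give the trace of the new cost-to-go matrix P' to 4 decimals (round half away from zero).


BᵀP = [27.0000 1.0000]
S = R + BᵀPB = [3] + [82.0000] = [85.0000]
BᵀPA = [-78.0000 -36.5000]
K = S⁻¹·BᵀPA = [-0.9176 -0.4294]
A−BK = [-0.2471 -0.2118; 3.9176 4.4294]
AᵀP(A−BK) = [18.4235 19.0059; 19.0059 20.5765]
P' = Q + AᵀP(A−BK) = [29.6735 14.5059; 14.5059 29.5765]
tr(P') = 59.2500

59.2500


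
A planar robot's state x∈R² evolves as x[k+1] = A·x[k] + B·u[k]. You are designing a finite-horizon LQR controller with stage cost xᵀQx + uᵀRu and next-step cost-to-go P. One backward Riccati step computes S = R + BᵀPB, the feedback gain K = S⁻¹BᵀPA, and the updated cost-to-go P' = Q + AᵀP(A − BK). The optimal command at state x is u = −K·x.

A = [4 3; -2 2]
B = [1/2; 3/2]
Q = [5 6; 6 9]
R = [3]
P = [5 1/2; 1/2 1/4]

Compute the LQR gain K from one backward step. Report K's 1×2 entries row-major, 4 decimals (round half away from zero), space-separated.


2.1124 1.9775

BᵀP = [3.2500 0.6250]
S = R + BᵀPB = [3] + [2.5625] = [5.5625]
BᵀPA = [11.7500 11.0000]
K = S⁻¹·BᵀPA = [2.1124 1.9775]
A−BK = [2.9438 2.0112; -5.1685 -0.9663]
AᵀP(A−BK) = [48.1798 36.7640; 36.7640 30.2472]
P' = Q + AᵀP(A−BK) = [53.1798 42.7640; 42.7640 39.2472]
tr(P') = 92.4270


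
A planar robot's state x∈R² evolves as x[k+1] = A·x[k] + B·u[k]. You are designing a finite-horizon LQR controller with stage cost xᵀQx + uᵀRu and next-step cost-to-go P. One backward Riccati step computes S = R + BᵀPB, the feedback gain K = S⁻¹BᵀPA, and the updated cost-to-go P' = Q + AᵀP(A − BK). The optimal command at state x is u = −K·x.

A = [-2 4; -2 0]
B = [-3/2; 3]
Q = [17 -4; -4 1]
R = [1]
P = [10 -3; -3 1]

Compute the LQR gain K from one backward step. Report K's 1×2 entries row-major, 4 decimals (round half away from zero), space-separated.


BᵀP = [-24.0000 7.5000]
S = R + BᵀPB = [1] + [58.5000] = [59.5000]
BᵀPA = [33.0000 -96.0000]
K = S⁻¹·BᵀPA = [0.5546 -1.6134]
A−BK = [-1.1681 1.5798; -3.6639 4.8403]
AᵀP(A−BK) = [1.6975 -2.7563; -2.7563 5.1092]
P' = Q + AᵀP(A−BK) = [18.6975 -6.7563; -6.7563 6.1092]
tr(P') = 24.8067

0.5546 -1.6134


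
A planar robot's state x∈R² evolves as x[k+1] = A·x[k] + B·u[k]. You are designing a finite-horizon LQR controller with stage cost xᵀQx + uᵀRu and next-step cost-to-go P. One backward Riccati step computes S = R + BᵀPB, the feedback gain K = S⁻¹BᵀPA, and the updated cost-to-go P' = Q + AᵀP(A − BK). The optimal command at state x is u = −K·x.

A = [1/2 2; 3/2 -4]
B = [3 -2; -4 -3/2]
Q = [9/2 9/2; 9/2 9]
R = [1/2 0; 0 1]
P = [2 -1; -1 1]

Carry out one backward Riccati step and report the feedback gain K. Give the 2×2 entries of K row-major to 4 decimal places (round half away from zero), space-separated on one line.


-0.1550 0.8553 -0.3758 0.2144

BᵀP = [10.0000 -7.0000; -2.5000 0.5000]
S = R + BᵀPB = [1/2 0; 0 1] + [58.0000 -9.5000; -9.5000 4.2500] = [58.5000 -9.5000; -9.5000 5.2500]
BᵀPA = [-5.5000 48.0000; -0.5000 -7.0000]
K = S⁻¹·BᵀPA = [-0.1550 0.8553; -0.3758 0.2144]
A−BK = [0.2135 -0.1372; 0.3161 -0.2571]
AᵀP(A−BK) = [0.2094 -0.1885; -0.1885 0.4450]
P' = Q + AᵀP(A−BK) = [4.7094 4.3115; 4.3115 9.4450]
tr(P') = 14.1543


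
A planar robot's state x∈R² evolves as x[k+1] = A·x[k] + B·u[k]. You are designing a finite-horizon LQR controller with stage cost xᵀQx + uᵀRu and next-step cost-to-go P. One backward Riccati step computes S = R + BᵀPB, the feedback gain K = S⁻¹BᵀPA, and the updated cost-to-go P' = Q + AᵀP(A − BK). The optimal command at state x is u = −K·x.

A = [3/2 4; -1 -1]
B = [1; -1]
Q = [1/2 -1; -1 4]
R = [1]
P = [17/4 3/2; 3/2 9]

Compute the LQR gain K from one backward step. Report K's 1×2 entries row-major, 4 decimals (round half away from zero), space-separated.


1.0333 1.6444

BᵀP = [2.7500 -7.5000]
S = R + BᵀPB = [1] + [10.2500] = [11.2500]
BᵀPA = [11.6250 18.5000]
K = S⁻¹·BᵀPA = [1.0333 1.6444]
A−BK = [0.4667 2.3556; 0.0333 0.6444]
AᵀP(A−BK) = [2.0500 7.1333; 7.1333 34.5778]
P' = Q + AᵀP(A−BK) = [2.5500 6.1333; 6.1333 38.5778]
tr(P') = 41.1278


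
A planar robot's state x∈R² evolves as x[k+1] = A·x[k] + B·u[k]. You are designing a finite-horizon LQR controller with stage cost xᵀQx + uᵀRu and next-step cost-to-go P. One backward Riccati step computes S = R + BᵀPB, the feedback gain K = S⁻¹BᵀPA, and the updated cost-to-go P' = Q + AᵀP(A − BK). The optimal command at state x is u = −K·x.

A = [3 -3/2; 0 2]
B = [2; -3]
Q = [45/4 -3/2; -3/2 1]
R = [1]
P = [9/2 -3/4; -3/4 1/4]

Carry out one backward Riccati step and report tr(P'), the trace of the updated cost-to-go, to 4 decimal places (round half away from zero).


15.6162

BᵀP = [11.2500 -2.2500]
S = R + BᵀPB = [1] + [29.2500] = [30.2500]
BᵀPA = [33.7500 -21.3750]
K = S⁻¹·BᵀPA = [1.1157 -0.7066]
A−BK = [0.7686 -0.0868; 3.3471 -0.1198]
AᵀP(A−BK) = [2.8450 -0.9019; -0.9019 0.5212]
P' = Q + AᵀP(A−BK) = [14.0950 -2.4019; -2.4019 1.5212]
tr(P') = 15.6162


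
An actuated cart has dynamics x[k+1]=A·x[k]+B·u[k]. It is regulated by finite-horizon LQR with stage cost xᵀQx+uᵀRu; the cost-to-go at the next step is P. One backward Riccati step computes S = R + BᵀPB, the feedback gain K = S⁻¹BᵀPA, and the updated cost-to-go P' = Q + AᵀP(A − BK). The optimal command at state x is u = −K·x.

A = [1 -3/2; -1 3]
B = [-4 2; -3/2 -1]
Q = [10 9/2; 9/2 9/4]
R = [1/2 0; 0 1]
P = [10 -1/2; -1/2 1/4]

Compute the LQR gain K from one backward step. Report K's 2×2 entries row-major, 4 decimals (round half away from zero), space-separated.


-0.0877 -0.0249 0.3404 -0.8438

BᵀP = [-39.2500 1.6250; 20.5000 -1.2500]
S = R + BᵀPB = [1/2 0; 0 1] + [154.5625 -80.1250; -80.1250 42.2500] = [155.0625 -80.1250; -80.1250 43.2500]
BᵀPA = [-40.8750 63.7500; 21.7500 -34.5000]
K = S⁻¹·BᵀPA = [-0.0877 -0.0249; 0.3404 -0.8438]
A−BK = [-0.0316 0.0880; -0.7912 2.1189]
AᵀP(A−BK) = [0.2612 -0.6647; -0.6647 1.7257]
P' = Q + AᵀP(A−BK) = [10.2612 3.8353; 3.8353 3.9757]
tr(P') = 14.2369


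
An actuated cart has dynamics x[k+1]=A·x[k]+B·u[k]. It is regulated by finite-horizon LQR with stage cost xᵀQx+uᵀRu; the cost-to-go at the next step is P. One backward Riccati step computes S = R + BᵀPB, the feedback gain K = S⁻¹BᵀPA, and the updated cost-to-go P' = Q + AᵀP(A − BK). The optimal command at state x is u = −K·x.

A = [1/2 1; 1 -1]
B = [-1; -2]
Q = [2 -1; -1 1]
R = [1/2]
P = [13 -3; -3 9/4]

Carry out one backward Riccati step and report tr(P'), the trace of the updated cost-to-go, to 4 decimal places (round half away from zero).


BᵀP = [-7.0000 -1.5000]
S = R + BᵀPB = [1/2] + [10.0000] = [10.5000]
BᵀPA = [-5.0000 -5.5000]
K = S⁻¹·BᵀPA = [-0.4762 -0.5238]
A−BK = [0.0238 0.4762; 0.0476 -2.0476]
AᵀP(A−BK) = [0.1190 0.1310; 0.1310 18.3690]
P' = Q + AᵀP(A−BK) = [2.1190 -0.8690; -0.8690 19.3690]
tr(P') = 21.4881

21.4881


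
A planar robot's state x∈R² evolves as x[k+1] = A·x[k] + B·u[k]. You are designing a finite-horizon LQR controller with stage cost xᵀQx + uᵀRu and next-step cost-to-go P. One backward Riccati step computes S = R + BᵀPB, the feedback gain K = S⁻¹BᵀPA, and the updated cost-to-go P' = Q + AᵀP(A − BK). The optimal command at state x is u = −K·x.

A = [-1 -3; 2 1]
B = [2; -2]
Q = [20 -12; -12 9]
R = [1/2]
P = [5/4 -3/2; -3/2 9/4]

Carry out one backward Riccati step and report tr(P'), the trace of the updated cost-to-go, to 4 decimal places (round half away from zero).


BᵀP = [5.5000 -7.5000]
S = R + BᵀPB = [1/2] + [26.0000] = [26.5000]
BᵀPA = [-20.5000 -24.0000]
K = S⁻¹·BᵀPA = [-0.7736 -0.9057]
A−BK = [0.5472 -1.1887; 0.4528 -0.8113]
AᵀP(A−BK) = [0.3915 0.1840; 0.1840 0.7642]
P' = Q + AᵀP(A−BK) = [20.3915 -11.8160; -11.8160 9.7642]
tr(P') = 30.1557

30.1557


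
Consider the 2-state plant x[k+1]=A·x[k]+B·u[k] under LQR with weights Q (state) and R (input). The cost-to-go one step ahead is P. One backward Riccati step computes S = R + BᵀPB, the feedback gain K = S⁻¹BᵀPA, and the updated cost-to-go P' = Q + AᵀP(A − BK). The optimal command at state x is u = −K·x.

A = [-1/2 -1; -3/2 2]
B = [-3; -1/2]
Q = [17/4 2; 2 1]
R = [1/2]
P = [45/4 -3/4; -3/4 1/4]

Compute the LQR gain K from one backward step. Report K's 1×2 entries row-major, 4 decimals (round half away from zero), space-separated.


0.1356 0.3779

BᵀP = [-33.3750 2.1250]
S = R + BᵀPB = [1/2] + [99.0625] = [99.5625]
BᵀPA = [13.5000 37.6250]
K = S⁻¹·BᵀPA = [0.1356 0.3779]
A−BK = [-0.0932 0.1337; -1.4322 2.1890]
AᵀP(A−BK) = [0.4195 -0.6017; -0.6017 1.0314]
P' = Q + AᵀP(A−BK) = [4.6695 1.3983; 1.3983 2.0314]
tr(P') = 6.7009


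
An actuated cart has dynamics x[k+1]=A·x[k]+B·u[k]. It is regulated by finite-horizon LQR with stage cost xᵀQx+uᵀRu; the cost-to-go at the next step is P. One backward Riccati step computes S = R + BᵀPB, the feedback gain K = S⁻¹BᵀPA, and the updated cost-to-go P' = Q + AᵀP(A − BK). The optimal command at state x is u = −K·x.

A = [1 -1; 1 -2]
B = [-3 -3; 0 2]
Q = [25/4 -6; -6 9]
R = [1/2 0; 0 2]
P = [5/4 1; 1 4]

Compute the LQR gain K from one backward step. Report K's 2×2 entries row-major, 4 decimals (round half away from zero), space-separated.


BᵀP = [-3.7500 -3.0000; -1.7500 5.0000]
S = R + BᵀPB = [1/2 0; 0 2] + [11.2500 5.2500; 5.2500 15.2500] = [11.7500 5.2500; 5.2500 17.2500]
BᵀPA = [-6.7500 9.7500; 3.2500 -8.2500]
K = S⁻¹·BᵀPA = [-0.7623 1.2077; 0.4204 -0.8458]
A−BK = [-0.0257 0.0857; 0.1592 -0.3084]
AᵀP(A−BK) = [0.7380 -1.3490; -1.3490 2.4968]
P' = Q + AᵀP(A−BK) = [6.9880 -7.3490; -7.3490 11.4968]
tr(P') = 18.4848

-0.7623 1.2077 0.4204 -0.8458


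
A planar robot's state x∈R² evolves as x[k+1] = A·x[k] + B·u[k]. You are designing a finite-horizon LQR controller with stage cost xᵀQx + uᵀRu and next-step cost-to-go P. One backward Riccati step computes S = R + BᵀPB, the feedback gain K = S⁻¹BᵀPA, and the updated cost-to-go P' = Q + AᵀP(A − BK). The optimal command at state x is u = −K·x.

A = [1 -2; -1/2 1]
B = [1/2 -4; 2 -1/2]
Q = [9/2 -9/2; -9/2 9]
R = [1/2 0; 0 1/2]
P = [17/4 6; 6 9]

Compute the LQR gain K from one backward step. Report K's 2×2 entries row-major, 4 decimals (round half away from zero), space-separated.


-0.2018 0.4036 -0.2034 0.4068

BᵀP = [14.1250 21.0000; -20.0000 -28.5000]
S = R + BᵀPB = [1/2 0; 0 1/2] + [49.0625 -67.0000; -67.0000 94.2500] = [49.5625 -67.0000; -67.0000 94.7500]
BᵀPA = [3.6250 -7.2500; -5.7500 11.5000]
K = S⁻¹·BᵀPA = [-0.2018 0.4036; -0.2034 0.4068]
A−BK = [0.2874 -0.5747; -0.1981 0.3962]
AᵀP(A−BK) = [0.0621 -0.1241; -0.1241 0.2483]
P' = Q + AᵀP(A−BK) = [4.5621 -4.6241; -4.6241 9.2483]
tr(P') = 13.8104


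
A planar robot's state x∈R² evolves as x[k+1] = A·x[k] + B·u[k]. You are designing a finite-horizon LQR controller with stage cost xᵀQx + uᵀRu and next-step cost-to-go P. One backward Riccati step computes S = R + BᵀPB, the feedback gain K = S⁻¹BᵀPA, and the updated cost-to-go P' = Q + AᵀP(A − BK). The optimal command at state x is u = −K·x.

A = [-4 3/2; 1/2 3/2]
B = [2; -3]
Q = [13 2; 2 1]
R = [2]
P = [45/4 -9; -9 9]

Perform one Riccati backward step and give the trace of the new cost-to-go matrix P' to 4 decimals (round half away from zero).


BᵀP = [49.5000 -45.0000]
S = R + BᵀPB = [2] + [234.0000] = [236.0000]
BᵀPA = [-220.5000 6.7500]
K = S⁻¹·BᵀPA = [-0.9343 0.0286]
A−BK = [-2.1314 1.4428; -2.3030 1.5858]
AᵀP(A−BK) = [12.2320 -7.1933; -7.1933 4.8694]
P' = Q + AᵀP(A−BK) = [25.2320 -5.1933; -5.1933 5.8694]
tr(P') = 31.1014

31.1014


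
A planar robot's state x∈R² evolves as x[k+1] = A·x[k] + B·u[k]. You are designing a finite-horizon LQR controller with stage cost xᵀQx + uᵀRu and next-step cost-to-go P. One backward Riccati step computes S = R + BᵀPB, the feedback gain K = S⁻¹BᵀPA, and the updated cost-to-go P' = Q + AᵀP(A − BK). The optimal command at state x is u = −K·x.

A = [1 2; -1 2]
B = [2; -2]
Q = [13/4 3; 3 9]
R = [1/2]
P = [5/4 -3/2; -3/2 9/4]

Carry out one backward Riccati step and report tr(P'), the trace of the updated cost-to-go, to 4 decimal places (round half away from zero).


13.7689

BᵀP = [5.5000 -7.5000]
S = R + BᵀPB = [1/2] + [26.0000] = [26.5000]
BᵀPA = [13.0000 -4.0000]
K = S⁻¹·BᵀPA = [0.4906 -0.1509]
A−BK = [0.0189 2.3019; -0.0189 1.6981]
AᵀP(A−BK) = [0.1226 -0.0377; -0.0377 1.3962]
P' = Q + AᵀP(A−BK) = [3.3726 2.9623; 2.9623 10.3962]
tr(P') = 13.7689


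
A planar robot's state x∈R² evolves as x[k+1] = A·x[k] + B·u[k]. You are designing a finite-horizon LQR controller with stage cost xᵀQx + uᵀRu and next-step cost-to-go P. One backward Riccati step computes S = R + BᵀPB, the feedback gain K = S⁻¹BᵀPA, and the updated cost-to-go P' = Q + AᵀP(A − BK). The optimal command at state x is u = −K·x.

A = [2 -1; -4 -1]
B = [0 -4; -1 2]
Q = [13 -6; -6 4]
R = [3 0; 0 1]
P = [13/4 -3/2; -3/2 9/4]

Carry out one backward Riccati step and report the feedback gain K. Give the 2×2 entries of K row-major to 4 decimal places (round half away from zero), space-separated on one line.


0.7473 0.3582 -0.7692 0.1077

BᵀP = [1.5000 -2.2500; -16.0000 10.5000]
S = R + BᵀPB = [3 0; 0 1] + [2.2500 -10.5000; -10.5000 85.0000] = [5.2500 -10.5000; -10.5000 86.0000]
BᵀPA = [12.0000 0.7500; -74.0000 5.5000]
K = S⁻¹·BᵀPA = [0.7473 0.3582; -0.7692 0.1077]
A−BK = [-1.0769 -0.5692; -1.7143 -0.8571]
AᵀP(A−BK) = [7.1099 3.1703; 3.1703 1.6390]
P' = Q + AᵀP(A−BK) = [20.1099 -2.8297; -2.8297 5.6390]
tr(P') = 25.7489


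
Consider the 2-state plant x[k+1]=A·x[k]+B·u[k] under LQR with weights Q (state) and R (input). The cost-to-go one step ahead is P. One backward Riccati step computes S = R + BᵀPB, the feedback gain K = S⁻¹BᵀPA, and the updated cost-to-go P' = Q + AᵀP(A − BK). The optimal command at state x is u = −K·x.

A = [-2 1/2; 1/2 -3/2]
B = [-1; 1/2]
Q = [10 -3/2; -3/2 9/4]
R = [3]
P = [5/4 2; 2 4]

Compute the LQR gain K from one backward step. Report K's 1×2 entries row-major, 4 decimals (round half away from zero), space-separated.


0.1538 -0.0385

BᵀP = [-0.2500 0.0000]
S = R + BᵀPB = [3] + [0.2500] = [3.2500]
BᵀPA = [0.5000 -0.1250]
K = S⁻¹·BᵀPA = [0.1538 -0.0385]
A−BK = [-1.8462 0.4615; 0.4231 -1.4808]
AᵀP(A−BK) = [1.9231 2.2692; 2.2692 6.3077]
P' = Q + AᵀP(A−BK) = [11.9231 0.7692; 0.7692 8.5577]
tr(P') = 20.4808


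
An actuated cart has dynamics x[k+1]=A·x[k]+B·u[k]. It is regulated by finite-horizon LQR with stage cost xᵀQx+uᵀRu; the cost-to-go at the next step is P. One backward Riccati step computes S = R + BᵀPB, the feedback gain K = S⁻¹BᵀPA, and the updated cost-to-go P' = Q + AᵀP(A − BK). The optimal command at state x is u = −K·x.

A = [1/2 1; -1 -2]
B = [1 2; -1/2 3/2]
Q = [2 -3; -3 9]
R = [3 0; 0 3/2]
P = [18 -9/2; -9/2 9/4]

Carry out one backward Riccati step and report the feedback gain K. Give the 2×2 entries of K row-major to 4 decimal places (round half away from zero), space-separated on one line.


BᵀP = [20.2500 -5.6250; 29.2500 -5.6250]
S = R + BᵀPB = [3 0; 0 3/2] + [23.0625 32.0625; 32.0625 50.0625] = [26.0625 32.0625; 32.0625 51.5625]
BᵀPA = [15.7500 31.5000; 20.2500 40.5000]
K = S⁻¹·BᵀPA = [0.5156 1.0312; 0.0721 0.1443]
A−BK = [-0.1598 -0.3197; -0.8504 -1.7008]
AᵀP(A−BK) = [1.6690 3.3379; 3.3379 6.6759]
P' = Q + AᵀP(A−BK) = [3.6690 0.3379; 0.3379 15.6759]
tr(P') = 19.3448

0.5156 1.0312 0.0721 0.1443


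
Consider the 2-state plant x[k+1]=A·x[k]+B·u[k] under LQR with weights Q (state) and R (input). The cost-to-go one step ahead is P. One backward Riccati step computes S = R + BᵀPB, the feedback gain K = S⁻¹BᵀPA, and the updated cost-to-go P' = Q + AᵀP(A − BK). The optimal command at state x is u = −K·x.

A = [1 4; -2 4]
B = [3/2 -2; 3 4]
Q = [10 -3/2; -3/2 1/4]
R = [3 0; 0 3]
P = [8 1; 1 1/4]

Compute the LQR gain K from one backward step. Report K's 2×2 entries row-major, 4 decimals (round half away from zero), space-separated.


0.1047 1.6459 -0.3392 -0.7581

BᵀP = [15.0000 2.2500; -12.0000 -1.0000]
S = R + BᵀPB = [3 0; 0 3] + [29.2500 -21.0000; -21.0000 20.0000] = [32.2500 -21.0000; -21.0000 23.0000]
BᵀPA = [10.5000 69.0000; -10.0000 -52.0000]
K = S⁻¹·BᵀPA = [0.1047 1.6459; -0.3392 -0.7581]
A−BK = [0.1646 0.0150; -0.9576 2.0948]
AᵀP(A−BK) = [0.5087 1.1372; 1.1372 11.0125]
P' = Q + AᵀP(A−BK) = [10.5087 -0.3628; -0.3628 11.2625]
tr(P') = 21.7712


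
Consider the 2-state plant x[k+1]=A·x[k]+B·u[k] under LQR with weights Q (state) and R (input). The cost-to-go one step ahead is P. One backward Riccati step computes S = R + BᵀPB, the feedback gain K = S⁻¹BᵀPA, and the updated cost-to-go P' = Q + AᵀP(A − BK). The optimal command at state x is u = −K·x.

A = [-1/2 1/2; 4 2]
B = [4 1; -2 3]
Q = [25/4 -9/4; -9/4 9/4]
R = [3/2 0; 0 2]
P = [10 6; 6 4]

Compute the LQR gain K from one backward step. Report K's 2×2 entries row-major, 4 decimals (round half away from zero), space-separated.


-0.1944 0.0598 0.8664 0.5411

BᵀP = [28.0000 16.0000; 28.0000 18.0000]
S = R + BᵀPB = [3/2 0; 0 2] + [80.0000 76.0000; 76.0000 82.0000] = [81.5000 76.0000; 76.0000 84.0000]
BᵀPA = [50.0000 46.0000; 58.0000 50.0000]
K = S⁻¹·BᵀPA = [-0.1944 0.0598; 0.8664 0.5411]
A−BK = [-0.5888 -0.2804; 1.0121 0.4963]
AᵀP(A−BK) = [1.9710 1.1243; 1.1243 0.6925]
P' = Q + AᵀP(A−BK) = [8.2210 -1.1257; -1.1257 2.9425]
tr(P') = 11.1636


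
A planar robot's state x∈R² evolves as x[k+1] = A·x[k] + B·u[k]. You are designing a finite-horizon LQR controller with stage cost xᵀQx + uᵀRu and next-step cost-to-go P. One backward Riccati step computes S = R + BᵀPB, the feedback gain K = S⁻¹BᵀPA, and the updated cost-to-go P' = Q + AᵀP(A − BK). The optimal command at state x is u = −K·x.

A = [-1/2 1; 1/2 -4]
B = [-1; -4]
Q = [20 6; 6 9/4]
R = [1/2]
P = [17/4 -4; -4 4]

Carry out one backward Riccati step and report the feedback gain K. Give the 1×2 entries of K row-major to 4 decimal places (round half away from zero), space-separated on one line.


-0.3231 1.6259

BᵀP = [11.7500 -12.0000]
S = R + BᵀPB = [1/2] + [36.2500] = [36.7500]
BᵀPA = [-11.8750 59.7500]
K = S⁻¹·BᵀPA = [-0.3231 1.6259]
A−BK = [-0.8231 2.6259; -0.7925 2.5034]
AᵀP(A−BK) = [0.2253 -0.8180; -0.8180 3.1054]
P' = Q + AᵀP(A−BK) = [20.2253 5.1820; 5.1820 5.3554]
tr(P') = 25.5808


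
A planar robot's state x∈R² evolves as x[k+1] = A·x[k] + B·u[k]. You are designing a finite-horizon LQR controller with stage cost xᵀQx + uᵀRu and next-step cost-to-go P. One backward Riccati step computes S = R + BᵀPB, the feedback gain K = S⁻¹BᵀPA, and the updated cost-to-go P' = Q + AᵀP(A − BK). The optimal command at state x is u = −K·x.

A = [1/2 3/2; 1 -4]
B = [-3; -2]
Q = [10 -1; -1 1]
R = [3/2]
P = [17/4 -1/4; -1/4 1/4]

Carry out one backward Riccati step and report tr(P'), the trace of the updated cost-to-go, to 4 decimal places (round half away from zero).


17.7666

BᵀP = [-12.2500 0.2500]
S = R + BᵀPB = [3/2] + [36.2500] = [37.7500]
BᵀPA = [-5.8750 -19.3750]
K = S⁻¹·BᵀPA = [-0.1556 -0.5132]
A−BK = [0.0331 -0.0397; 0.6887 -5.0265]
AᵀP(A−BK) = [0.1482 -0.7028; -0.7028 6.6184]
P' = Q + AᵀP(A−BK) = [10.1482 -1.7028; -1.7028 7.6184]
tr(P') = 17.7666


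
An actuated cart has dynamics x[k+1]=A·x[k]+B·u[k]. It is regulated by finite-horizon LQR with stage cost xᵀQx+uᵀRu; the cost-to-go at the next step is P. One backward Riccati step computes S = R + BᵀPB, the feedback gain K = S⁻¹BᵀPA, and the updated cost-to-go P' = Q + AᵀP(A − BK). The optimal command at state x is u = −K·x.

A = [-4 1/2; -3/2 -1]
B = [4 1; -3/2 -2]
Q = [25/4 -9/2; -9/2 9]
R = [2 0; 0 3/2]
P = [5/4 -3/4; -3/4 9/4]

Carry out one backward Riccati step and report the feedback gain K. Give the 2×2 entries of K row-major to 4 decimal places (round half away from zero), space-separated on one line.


BᵀP = [6.1250 -6.3750; 2.7500 -5.2500]
S = R + BᵀPB = [2 0; 0 3/2] + [34.0625 18.8750; 18.8750 13.2500] = [36.0625 18.8750; 18.8750 14.7500]
BᵀPA = [-14.9375 9.4375; -3.1250 6.6250]
K = S⁻¹·BᵀPA = [-0.9185 0.0806; 0.9635 0.3460]
A−BK = [-1.2895 -0.1684; -0.9507 -0.1871]
AᵀP(A−BK) = [5.3531 0.7226; 0.7226 0.2595]
P' = Q + AᵀP(A−BK) = [11.6031 -3.7774; -3.7774 9.2595]
tr(P') = 20.8627

-0.9185 0.0806 0.9635 0.3460


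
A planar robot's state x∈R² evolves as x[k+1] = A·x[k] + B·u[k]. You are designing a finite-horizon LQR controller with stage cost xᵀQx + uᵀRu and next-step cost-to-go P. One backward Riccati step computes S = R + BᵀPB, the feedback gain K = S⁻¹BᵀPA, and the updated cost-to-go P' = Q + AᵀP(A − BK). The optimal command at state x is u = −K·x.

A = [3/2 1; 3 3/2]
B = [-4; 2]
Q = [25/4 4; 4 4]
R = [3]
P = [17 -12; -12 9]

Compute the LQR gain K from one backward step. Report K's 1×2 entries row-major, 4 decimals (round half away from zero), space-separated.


0.1193 0.0139

BᵀP = [-92.0000 66.0000]
S = R + BᵀPB = [3] + [500.0000] = [503.0000]
BᵀPA = [60.0000 7.0000]
K = S⁻¹·BᵀPA = [0.1193 0.0139]
A−BK = [1.9771 1.0557; 2.7614 1.4722]
AᵀP(A−BK) = [4.0929 2.1650; 2.1650 1.1526]
P' = Q + AᵀP(A−BK) = [10.3429 6.1650; 6.1650 5.1526]
tr(P') = 15.4955


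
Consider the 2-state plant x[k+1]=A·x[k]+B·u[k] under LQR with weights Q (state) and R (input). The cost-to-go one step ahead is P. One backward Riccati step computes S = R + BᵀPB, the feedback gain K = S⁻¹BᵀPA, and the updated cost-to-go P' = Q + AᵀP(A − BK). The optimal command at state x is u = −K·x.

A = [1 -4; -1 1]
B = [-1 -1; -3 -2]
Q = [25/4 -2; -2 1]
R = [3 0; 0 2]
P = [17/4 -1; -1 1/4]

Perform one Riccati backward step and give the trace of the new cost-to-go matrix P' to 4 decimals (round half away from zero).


56.8685

BᵀP = [-1.2500 0.2500; -2.2500 0.5000]
S = R + BᵀPB = [3 0; 0 2] + [0.5000 0.7500; 0.7500 1.2500] = [3.5000 0.7500; 0.7500 3.2500]
BᵀPA = [-1.5000 5.2500; -2.7500 9.5000]
K = S⁻¹·BᵀPA = [-0.2601 0.9191; -0.7861 2.7110]
A−BK = [-0.0462 -0.3699; -3.3526 9.1792]
AᵀP(A−BK) = [3.9480 -13.4162; -13.4162 45.6705]
P' = Q + AᵀP(A−BK) = [10.1980 -15.4162; -15.4162 46.6705]
tr(P') = 56.8685


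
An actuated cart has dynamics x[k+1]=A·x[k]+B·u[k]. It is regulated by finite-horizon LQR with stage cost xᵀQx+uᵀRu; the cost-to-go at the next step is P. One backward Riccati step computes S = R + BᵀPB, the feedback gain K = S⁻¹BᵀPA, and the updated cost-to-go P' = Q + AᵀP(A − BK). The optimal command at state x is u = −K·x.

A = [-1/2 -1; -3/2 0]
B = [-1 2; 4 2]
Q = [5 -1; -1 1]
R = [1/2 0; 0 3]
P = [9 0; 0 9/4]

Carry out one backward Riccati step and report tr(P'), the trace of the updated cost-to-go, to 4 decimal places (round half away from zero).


6.8341

BᵀP = [-9.0000 9.0000; 18.0000 4.5000]
S = R + BᵀPB = [1/2 0; 0 3] + [45.0000 0.0000; 0.0000 45.0000] = [45.5000 0.0000; 0.0000 48.0000]
BᵀPA = [-9.0000 9.0000; -15.7500 -18.0000]
K = S⁻¹·BᵀPA = [-0.1978 0.1978; -0.3281 -0.3750]
A−BK = [-0.0416 -0.0522; -0.0525 -0.0412]
AᵀP(A−BK) = [0.3643 0.3740; 0.3740 0.4698]
P' = Q + AᵀP(A−BK) = [5.3643 -0.6260; -0.6260 1.4698]
tr(P') = 6.8341


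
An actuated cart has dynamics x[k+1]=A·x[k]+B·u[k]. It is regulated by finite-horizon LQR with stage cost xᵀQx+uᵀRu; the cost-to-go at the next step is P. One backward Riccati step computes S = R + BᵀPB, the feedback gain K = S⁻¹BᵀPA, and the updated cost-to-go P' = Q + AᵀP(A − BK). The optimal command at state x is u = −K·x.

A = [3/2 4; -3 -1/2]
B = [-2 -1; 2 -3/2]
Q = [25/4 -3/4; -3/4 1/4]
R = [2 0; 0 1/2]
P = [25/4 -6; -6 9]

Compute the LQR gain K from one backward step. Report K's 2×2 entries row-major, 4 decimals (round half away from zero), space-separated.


-1.0280 -1.2348 0.6168 -1.1737

BᵀP = [-24.5000 30.0000; 2.7500 -7.5000]
S = R + BᵀPB = [2 0; 0 1/2] + [109.0000 -20.5000; -20.5000 8.5000] = [111.0000 -20.5000; -20.5000 9.0000]
BᵀPA = [-126.7500 -113.0000; 26.6250 14.7500]
K = S⁻¹·BᵀPA = [-1.0280 -1.2348; 0.6168 -1.1737]
A−BK = [0.0609 0.3568; -0.0188 0.2091]
AᵀP(A−BK) = [2.3438 2.2409; 2.2409 4.0320]
P' = Q + AᵀP(A−BK) = [8.5938 1.4909; 1.4909 4.2820]
tr(P') = 12.8758


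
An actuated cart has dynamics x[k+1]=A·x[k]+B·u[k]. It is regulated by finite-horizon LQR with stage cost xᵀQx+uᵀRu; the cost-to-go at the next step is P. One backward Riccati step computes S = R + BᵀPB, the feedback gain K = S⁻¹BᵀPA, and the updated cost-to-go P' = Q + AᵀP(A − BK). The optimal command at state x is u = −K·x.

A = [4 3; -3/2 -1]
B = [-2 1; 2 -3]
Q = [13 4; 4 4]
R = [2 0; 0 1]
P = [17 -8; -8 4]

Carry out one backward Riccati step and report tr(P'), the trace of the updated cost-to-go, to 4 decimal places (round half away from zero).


BᵀP = [-50.0000 24.0000; 41.0000 -20.0000]
S = R + BᵀPB = [2 0; 0 1] + [148.0000 -122.0000; -122.0000 101.0000] = [150.0000 -122.0000; -122.0000 102.0000]
BᵀPA = [-236.0000 -174.0000; 194.0000 143.0000]
K = S⁻¹·BᵀPA = [-0.9712 -0.7260; 0.7404 0.5337]
A−BK = [1.3173 1.0144; 2.6635 2.0529]
AᵀP(A−BK) = [4.1731 3.1442; 3.1442 2.3702]
P' = Q + AᵀP(A−BK) = [17.1731 7.1442; 7.1442 6.3702]
tr(P') = 23.5433

23.5433


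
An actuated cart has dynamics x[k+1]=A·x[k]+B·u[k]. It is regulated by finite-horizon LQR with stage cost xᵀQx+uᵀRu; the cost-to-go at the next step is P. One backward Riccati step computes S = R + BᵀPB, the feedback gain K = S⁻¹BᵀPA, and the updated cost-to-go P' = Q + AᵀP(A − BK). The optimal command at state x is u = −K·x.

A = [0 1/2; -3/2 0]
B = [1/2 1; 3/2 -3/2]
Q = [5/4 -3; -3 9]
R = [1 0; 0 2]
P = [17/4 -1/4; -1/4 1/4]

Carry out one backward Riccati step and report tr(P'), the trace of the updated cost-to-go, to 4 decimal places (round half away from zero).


BᵀP = [1.7500 0.2500; 4.6250 -0.6250]
S = R + BᵀPB = [1 0; 0 2] + [1.2500 1.3750; 1.3750 5.5625] = [2.2500 1.3750; 1.3750 7.5625]
BᵀPA = [-0.3750 0.8750; 0.9375 2.3125]
K = S⁻¹·BᵀPA = [-0.2727 0.2273; 0.1736 0.2645]
A−BK = [-0.0372 0.1219; -0.8306 0.0558]
AᵀP(A−BK) = [0.2975 0.0248; 0.0248 0.2521]
P' = Q + AᵀP(A−BK) = [1.5475 -2.9752; -2.9752 9.2521]
tr(P') = 10.7996

10.7996


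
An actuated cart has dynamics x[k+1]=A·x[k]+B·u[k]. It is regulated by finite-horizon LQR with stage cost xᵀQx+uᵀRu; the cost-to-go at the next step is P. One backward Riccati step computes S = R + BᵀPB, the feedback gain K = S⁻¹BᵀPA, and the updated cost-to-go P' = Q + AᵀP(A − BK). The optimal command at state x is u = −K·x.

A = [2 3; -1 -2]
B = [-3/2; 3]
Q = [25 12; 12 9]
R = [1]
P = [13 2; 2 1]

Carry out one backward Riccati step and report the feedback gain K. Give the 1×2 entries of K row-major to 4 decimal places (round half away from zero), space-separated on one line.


-1.2706 -1.9059

BᵀP = [-13.5000 0.0000]
S = R + BᵀPB = [1] + [20.2500] = [21.2500]
BᵀPA = [-27.0000 -40.5000]
K = S⁻¹·BᵀPA = [-1.2706 -1.9059]
A−BK = [0.0941 0.1412; 2.8118 3.7176]
AᵀP(A−BK) = [10.6941 14.5412; 14.5412 19.8118]
P' = Q + AᵀP(A−BK) = [35.6941 26.5412; 26.5412 28.8118]
tr(P') = 64.5059


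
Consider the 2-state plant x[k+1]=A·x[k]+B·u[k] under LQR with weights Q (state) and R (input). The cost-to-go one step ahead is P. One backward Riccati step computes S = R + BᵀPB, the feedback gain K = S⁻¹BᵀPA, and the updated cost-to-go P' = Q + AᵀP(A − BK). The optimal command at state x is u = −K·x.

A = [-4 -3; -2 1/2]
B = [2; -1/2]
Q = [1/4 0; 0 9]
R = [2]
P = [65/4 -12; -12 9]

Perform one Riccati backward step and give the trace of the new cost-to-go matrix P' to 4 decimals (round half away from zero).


BᵀP = [38.5000 -28.5000]
S = R + BᵀPB = [2] + [91.2500] = [93.2500]
BᵀPA = [-97.0000 -129.7500]
K = S⁻¹·BᵀPA = [-1.0402 -1.3914]
A−BK = [-1.9196 -0.2172; -2.5201 -0.1957]
AᵀP(A−BK) = [3.0992 3.0322; 3.0322 3.9631]
P' = Q + AᵀP(A−BK) = [3.3492 3.0322; 3.0322 12.9631]
tr(P') = 16.3123

16.3123


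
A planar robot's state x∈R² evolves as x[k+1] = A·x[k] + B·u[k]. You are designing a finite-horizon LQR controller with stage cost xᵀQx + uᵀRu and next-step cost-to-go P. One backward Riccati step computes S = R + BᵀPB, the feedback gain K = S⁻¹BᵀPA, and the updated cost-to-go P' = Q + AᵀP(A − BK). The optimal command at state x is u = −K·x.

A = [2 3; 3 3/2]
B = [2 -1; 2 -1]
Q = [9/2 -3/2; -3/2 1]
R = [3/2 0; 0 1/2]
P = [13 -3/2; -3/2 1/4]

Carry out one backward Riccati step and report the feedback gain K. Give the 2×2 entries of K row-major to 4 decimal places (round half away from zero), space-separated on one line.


0.5256 0.8908 -0.7884 -1.3362

BᵀP = [23.0000 -2.5000; -11.5000 1.2500]
S = R + BᵀPB = [3/2 0; 0 1/2] + [41.0000 -20.5000; -20.5000 10.2500] = [42.5000 -20.5000; -20.5000 10.7500]
BᵀPA = [38.5000 65.2500; -19.2500 -32.6250]
K = S⁻¹·BᵀPA = [0.5256 0.8908; -0.7884 -1.3362]
A−BK = [0.1604 -0.1177; 1.1604 -1.6177]
AᵀP(A−BK) = [0.8379 1.1084; 1.1084 2.3460]
P' = Q + AᵀP(A−BK) = [5.3379 -0.3916; -0.3916 3.3460]
tr(P') = 8.6839


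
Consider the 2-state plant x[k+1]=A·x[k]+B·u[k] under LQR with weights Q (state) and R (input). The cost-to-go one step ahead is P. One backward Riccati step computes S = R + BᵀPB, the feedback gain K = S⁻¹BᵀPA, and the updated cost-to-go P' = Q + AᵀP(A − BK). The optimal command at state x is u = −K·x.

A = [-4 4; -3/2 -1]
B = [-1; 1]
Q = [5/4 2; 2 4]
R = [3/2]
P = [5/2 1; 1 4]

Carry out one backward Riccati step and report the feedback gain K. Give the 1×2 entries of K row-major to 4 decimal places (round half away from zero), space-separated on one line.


0.2500 -1.5000

BᵀP = [-1.5000 3.0000]
S = R + BᵀPB = [3/2] + [4.5000] = [6.0000]
BᵀPA = [1.5000 -9.0000]
K = S⁻¹·BᵀPA = [0.2500 -1.5000]
A−BK = [-3.7500 2.5000; -1.7500 0.5000]
AᵀP(A−BK) = [60.6250 -33.7500; -33.7500 22.5000]
P' = Q + AᵀP(A−BK) = [61.8750 -31.7500; -31.7500 26.5000]
tr(P') = 88.3750


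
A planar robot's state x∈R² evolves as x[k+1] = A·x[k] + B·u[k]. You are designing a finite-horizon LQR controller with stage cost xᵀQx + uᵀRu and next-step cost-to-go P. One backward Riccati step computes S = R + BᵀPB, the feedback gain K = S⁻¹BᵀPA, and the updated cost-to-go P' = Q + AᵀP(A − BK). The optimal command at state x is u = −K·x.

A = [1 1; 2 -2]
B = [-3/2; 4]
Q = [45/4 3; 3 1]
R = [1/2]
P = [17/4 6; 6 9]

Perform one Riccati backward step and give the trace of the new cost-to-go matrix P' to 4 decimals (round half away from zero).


BᵀP = [17.6250 27.0000]
S = R + BᵀPB = [1/2] + [81.5625] = [82.0625]
BᵀPA = [71.6250 -36.3750]
K = S⁻¹·BᵀPA = [0.8728 -0.4433]
A−BK = [2.3092 0.3351; -1.4912 -0.2270]
AᵀP(A−BK) = [1.7350 -0.0015; -0.0015 0.1264]
P' = Q + AᵀP(A−BK) = [12.9850 2.9985; 2.9985 1.1264]
tr(P') = 14.1114

14.1114
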